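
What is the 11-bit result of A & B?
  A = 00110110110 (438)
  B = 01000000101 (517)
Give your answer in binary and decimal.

Apply & to each column (1 only where both bits are 1):
  00110110110
& 01000000101
-------------
  00000000100

Answer: 00000000100 (4)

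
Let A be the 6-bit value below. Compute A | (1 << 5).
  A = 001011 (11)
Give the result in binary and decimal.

Mask = 1 << 5 = 100000
Bit 5 of A is 0, so OR-ing with the mask flips it to 1.
  001011
| 100000
--------
  101011

Answer: 101011 (43)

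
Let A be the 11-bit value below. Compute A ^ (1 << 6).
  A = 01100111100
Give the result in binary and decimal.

Mask = 1 << 6 = 00001000000
Bit 6 of A is 0; XOR with the mask flips it to 1.
  01100111100
^ 00001000000
-------------
  01101111100

Answer: 01101111100 (892)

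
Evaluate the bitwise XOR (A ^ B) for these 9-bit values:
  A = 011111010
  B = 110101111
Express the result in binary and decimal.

Apply ^ to each column (1 where bits differ):
  011111010
^ 110101111
-----------
  101010101

Answer: 101010101 (341)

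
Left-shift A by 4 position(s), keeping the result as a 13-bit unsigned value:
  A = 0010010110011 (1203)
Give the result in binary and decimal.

Shift left by 4: drop the top 4 bit(s), append 4 zero(s) on the right.
  0010010110011  ->  discard [0010], keep [010110011], append 0000
= 0101100110000

Answer: 0101100110000 (2864)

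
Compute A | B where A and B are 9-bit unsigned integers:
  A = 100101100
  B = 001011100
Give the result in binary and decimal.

Apply | to each column (1 where either bit is 1):
  100101100
| 001011100
-----------
  101111100

Answer: 101111100 (380)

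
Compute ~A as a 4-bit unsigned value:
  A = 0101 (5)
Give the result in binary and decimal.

Flip each bit (0->1, 1->0):
  0101
  1010

Answer: 1010 (10)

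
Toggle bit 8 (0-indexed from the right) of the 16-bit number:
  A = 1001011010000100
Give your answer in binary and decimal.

Mask = 1 << 8 = 0000000100000000
Bit 8 of A is 0; XOR with the mask flips it to 1.
  1001011010000100
^ 0000000100000000
------------------
  1001011110000100

Answer: 1001011110000100 (38788)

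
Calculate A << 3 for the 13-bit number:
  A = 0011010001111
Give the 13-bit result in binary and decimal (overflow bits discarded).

Shift left by 3: drop the top 3 bit(s), append 3 zero(s) on the right.
  0011010001111  ->  discard [001], keep [1010001111], append 000
= 1010001111000

Answer: 1010001111000 (5240)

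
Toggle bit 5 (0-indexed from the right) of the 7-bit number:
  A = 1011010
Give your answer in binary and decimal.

Mask = 1 << 5 = 0100000
Bit 5 of A is 0; XOR with the mask flips it to 1.
  1011010
^ 0100000
---------
  1111010

Answer: 1111010 (122)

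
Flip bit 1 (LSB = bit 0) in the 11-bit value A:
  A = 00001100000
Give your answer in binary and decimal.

Mask = 1 << 1 = 00000000010
Bit 1 of A is 0; XOR with the mask flips it to 1.
  00001100000
^ 00000000010
-------------
  00001100010

Answer: 00001100010 (98)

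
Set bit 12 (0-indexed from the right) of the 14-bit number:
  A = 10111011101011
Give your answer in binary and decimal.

Mask = 1 << 12 = 01000000000000
Bit 12 of A is 0, so OR-ing with the mask flips it to 1.
  10111011101011
| 01000000000000
----------------
  11111011101011

Answer: 11111011101011 (16107)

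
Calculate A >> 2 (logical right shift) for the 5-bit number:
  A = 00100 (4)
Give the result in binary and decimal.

Logical shift right by 2: drop the bottom 2 bit(s), prepend 2 zero(s) on the left.
  00100  ->  keep [001], discard [00], prepend 00
= 00001

Answer: 00001 (1)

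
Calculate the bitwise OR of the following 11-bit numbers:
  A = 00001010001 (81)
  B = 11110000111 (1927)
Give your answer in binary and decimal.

Apply | to each column (1 where either bit is 1):
  00001010001
| 11110000111
-------------
  11111010111

Answer: 11111010111 (2007)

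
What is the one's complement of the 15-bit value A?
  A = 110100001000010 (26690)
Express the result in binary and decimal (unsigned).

Flip each bit (0->1, 1->0):
  110100001000010
  001011110111101

Answer: 001011110111101 (6077)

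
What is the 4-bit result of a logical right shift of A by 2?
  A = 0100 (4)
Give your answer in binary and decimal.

Logical shift right by 2: drop the bottom 2 bit(s), prepend 2 zero(s) on the left.
  0100  ->  keep [01], discard [00], prepend 00
= 0001

Answer: 0001 (1)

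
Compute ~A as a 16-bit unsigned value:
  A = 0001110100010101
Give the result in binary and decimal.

Flip each bit (0->1, 1->0):
  0001110100010101
  1110001011101010

Answer: 1110001011101010 (58090)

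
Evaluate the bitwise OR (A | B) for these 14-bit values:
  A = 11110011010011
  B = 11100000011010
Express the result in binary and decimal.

Apply | to each column (1 where either bit is 1):
  11110011010011
| 11100000011010
----------------
  11110011011011

Answer: 11110011011011 (15579)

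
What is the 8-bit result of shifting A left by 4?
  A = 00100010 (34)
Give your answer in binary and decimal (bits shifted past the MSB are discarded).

Shift left by 4: drop the top 4 bit(s), append 4 zero(s) on the right.
  00100010  ->  discard [0010], keep [0010], append 0000
= 00100000

Answer: 00100000 (32)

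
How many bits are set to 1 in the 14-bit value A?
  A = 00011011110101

00011011110101
1-bits at positions (from bit 0 = LSB): 0, 2, 4, 5, 6, 7, 9, 10
Count = 8

Answer: 8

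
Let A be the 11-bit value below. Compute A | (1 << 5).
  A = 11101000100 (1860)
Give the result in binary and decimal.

Mask = 1 << 5 = 00000100000
Bit 5 of A is 0, so OR-ing with the mask flips it to 1.
  11101000100
| 00000100000
-------------
  11101100100

Answer: 11101100100 (1892)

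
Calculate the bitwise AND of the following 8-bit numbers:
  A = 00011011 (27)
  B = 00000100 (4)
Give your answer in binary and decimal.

Apply & to each column (1 only where both bits are 1):
  00011011
& 00000100
----------
  00000000

Answer: 00000000 (0)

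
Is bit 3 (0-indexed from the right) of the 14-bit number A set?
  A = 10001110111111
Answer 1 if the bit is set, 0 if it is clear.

Bit 3 is the 4th from the right.
  10001110111111
            ^
That bit is 1.

Answer: 1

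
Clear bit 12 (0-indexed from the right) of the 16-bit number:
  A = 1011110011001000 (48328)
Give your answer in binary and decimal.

Mask = ~(1 << 12) = 1110111111111111
Bit 12 of A is 1, so AND-ing with the mask clears it to 0.
  1011110011001000
& 1110111111111111
------------------
  1010110011001000

Answer: 1010110011001000 (44232)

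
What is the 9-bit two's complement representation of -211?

1. Binary of +211:  011010011
2. Invert bits:     100101100
3. Add 1:           100101101

Answer: 100101101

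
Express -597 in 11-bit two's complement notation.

1. Binary of +597:  01001010101
2. Invert bits:     10110101010
3. Add 1:           10110101011

Answer: 10110101011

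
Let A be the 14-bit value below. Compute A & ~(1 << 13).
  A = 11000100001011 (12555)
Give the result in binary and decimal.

Mask = ~(1 << 13) = 01111111111111
Bit 13 of A is 1, so AND-ing with the mask clears it to 0.
  11000100001011
& 01111111111111
----------------
  01000100001011

Answer: 01000100001011 (4363)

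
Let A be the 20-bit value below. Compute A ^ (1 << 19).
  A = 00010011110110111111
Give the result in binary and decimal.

Mask = 1 << 19 = 10000000000000000000
Bit 19 of A is 0; XOR with the mask flips it to 1.
  00010011110110111111
^ 10000000000000000000
----------------------
  10010011110110111111

Answer: 10010011110110111111 (605631)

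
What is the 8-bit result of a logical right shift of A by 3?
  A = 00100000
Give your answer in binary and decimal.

Logical shift right by 3: drop the bottom 3 bit(s), prepend 3 zero(s) on the left.
  00100000  ->  keep [00100], discard [000], prepend 000
= 00000100

Answer: 00000100 (4)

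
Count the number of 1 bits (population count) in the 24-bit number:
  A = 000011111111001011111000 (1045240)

000011111111001011111000
1-bits at positions (from bit 0 = LSB): 3, 4, 5, 6, 7, 9, 12, 13, 14, 15, 16, 17, 18, 19
Count = 14

Answer: 14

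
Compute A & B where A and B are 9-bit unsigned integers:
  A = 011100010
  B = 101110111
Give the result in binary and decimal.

Apply & to each column (1 only where both bits are 1):
  011100010
& 101110111
-----------
  001100010

Answer: 001100010 (98)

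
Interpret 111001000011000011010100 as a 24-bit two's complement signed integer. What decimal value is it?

MSB is 1, so the value is negative. Find the magnitude:
1. Invert bits:  000110111100111100101011
2. Add 1:        000110111100111100101100  = 1822508
3. Apply sign:   -1822508

Answer: -1822508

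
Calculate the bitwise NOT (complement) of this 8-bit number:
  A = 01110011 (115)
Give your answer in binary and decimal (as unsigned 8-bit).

Flip each bit (0->1, 1->0):
  01110011
  10001100

Answer: 10001100 (140)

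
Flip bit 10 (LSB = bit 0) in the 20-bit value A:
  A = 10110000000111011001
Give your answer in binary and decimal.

Mask = 1 << 10 = 00000000010000000000
Bit 10 of A is 0; XOR with the mask flips it to 1.
  10110000000111011001
^ 00000000010000000000
----------------------
  10110000010111011001

Answer: 10110000010111011001 (722393)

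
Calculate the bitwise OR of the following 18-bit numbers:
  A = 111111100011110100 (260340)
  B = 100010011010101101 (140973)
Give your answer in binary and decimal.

Apply | to each column (1 where either bit is 1):
  111111100011110100
| 100010011010101101
--------------------
  111111111011111101

Answer: 111111111011111101 (261885)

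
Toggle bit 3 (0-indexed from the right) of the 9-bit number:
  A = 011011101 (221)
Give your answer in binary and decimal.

Mask = 1 << 3 = 000001000
Bit 3 of A is 1; XOR with the mask flips it to 0.
  011011101
^ 000001000
-----------
  011010101

Answer: 011010101 (213)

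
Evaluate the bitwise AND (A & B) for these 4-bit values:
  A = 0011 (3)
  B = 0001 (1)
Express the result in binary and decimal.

Apply & to each column (1 only where both bits are 1):
  0011
& 0001
------
  0001

Answer: 0001 (1)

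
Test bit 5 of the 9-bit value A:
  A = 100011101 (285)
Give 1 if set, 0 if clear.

Bit 5 is the 6th from the right.
  100011101
     ^
That bit is 0.

Answer: 0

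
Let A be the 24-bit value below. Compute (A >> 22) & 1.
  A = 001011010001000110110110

Bit 22 is the 23rd from the right.
  001011010001000110110110
   ^
That bit is 0.

Answer: 0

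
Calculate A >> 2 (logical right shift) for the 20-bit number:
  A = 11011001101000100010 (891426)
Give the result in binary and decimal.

Logical shift right by 2: drop the bottom 2 bit(s), prepend 2 zero(s) on the left.
  11011001101000100010  ->  keep [110110011010001000], discard [10], prepend 00
= 00110110011010001000

Answer: 00110110011010001000 (222856)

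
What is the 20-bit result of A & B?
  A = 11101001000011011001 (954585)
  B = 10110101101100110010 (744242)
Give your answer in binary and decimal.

Apply & to each column (1 only where both bits are 1):
  11101001000011011001
& 10110101101100110010
----------------------
  10100001000000010000

Answer: 10100001000000010000 (659472)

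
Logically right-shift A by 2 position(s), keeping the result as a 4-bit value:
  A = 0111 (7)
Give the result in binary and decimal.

Logical shift right by 2: drop the bottom 2 bit(s), prepend 2 zero(s) on the left.
  0111  ->  keep [01], discard [11], prepend 00
= 0001

Answer: 0001 (1)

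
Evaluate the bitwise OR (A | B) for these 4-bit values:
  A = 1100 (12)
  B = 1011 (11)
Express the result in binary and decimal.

Apply | to each column (1 where either bit is 1):
  1100
| 1011
------
  1111

Answer: 1111 (15)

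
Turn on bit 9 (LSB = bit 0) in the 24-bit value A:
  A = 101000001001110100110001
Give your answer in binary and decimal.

Mask = 1 << 9 = 000000000000001000000000
Bit 9 of A is 0, so OR-ing with the mask flips it to 1.
  101000001001110100110001
| 000000000000001000000000
--------------------------
  101000001001111100110001

Answer: 101000001001111100110001 (10526513)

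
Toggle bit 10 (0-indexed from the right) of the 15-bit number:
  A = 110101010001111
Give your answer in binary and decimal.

Mask = 1 << 10 = 000010000000000
Bit 10 of A is 0; XOR with the mask flips it to 1.
  110101010001111
^ 000010000000000
-----------------
  110111010001111

Answer: 110111010001111 (28303)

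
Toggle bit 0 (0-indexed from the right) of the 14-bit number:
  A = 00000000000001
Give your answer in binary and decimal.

Mask = 1 << 0 = 00000000000001
Bit 0 of A is 1; XOR with the mask flips it to 0.
  00000000000001
^ 00000000000001
----------------
  00000000000000

Answer: 00000000000000 (0)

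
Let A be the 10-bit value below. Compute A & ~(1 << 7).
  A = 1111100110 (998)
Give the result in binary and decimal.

Mask = ~(1 << 7) = 1101111111
Bit 7 of A is 1, so AND-ing with the mask clears it to 0.
  1111100110
& 1101111111
------------
  1101100110

Answer: 1101100110 (870)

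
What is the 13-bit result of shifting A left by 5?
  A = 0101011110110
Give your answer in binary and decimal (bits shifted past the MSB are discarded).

Shift left by 5: drop the top 5 bit(s), append 5 zero(s) on the right.
  0101011110110  ->  discard [01010], keep [11110110], append 00000
= 1111011000000

Answer: 1111011000000 (7872)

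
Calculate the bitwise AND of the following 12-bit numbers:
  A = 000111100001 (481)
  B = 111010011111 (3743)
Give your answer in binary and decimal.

Apply & to each column (1 only where both bits are 1):
  000111100001
& 111010011111
--------------
  000010000001

Answer: 000010000001 (129)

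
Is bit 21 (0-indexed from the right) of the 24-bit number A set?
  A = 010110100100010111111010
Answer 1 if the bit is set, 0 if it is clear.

Bit 21 is the 22nd from the right.
  010110100100010111111010
    ^
That bit is 0.

Answer: 0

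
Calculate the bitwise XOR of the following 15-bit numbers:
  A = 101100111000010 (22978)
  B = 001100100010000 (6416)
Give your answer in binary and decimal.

Apply ^ to each column (1 where bits differ):
  101100111000010
^ 001100100010000
-----------------
  100000011010010

Answer: 100000011010010 (16594)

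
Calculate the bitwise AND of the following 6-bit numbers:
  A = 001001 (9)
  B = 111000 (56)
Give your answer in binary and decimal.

Apply & to each column (1 only where both bits are 1):
  001001
& 111000
--------
  001000

Answer: 001000 (8)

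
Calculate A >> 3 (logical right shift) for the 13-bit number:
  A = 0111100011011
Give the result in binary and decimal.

Logical shift right by 3: drop the bottom 3 bit(s), prepend 3 zero(s) on the left.
  0111100011011  ->  keep [0111100011], discard [011], prepend 000
= 0000111100011

Answer: 0000111100011 (483)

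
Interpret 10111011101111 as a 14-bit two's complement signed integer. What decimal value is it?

MSB is 1, so the value is negative. Find the magnitude:
1. Invert bits:  01000100010000
2. Add 1:        01000100010001  = 4369
3. Apply sign:   -4369

Answer: -4369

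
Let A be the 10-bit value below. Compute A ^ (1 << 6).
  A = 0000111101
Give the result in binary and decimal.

Mask = 1 << 6 = 0001000000
Bit 6 of A is 0; XOR with the mask flips it to 1.
  0000111101
^ 0001000000
------------
  0001111101

Answer: 0001111101 (125)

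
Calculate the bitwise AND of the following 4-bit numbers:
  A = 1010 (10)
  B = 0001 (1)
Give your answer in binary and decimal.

Apply & to each column (1 only where both bits are 1):
  1010
& 0001
------
  0000

Answer: 0000 (0)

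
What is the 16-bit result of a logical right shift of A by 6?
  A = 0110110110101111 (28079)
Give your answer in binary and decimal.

Logical shift right by 6: drop the bottom 6 bit(s), prepend 6 zero(s) on the left.
  0110110110101111  ->  keep [0110110110], discard [101111], prepend 000000
= 0000000110110110

Answer: 0000000110110110 (438)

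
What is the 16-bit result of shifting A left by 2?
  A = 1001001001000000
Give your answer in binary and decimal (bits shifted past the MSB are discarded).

Shift left by 2: drop the top 2 bit(s), append 2 zero(s) on the right.
  1001001001000000  ->  discard [10], keep [01001001000000], append 00
= 0100100100000000

Answer: 0100100100000000 (18688)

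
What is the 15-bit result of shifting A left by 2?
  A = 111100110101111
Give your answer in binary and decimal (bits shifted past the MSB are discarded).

Shift left by 2: drop the top 2 bit(s), append 2 zero(s) on the right.
  111100110101111  ->  discard [11], keep [1100110101111], append 00
= 110011010111100

Answer: 110011010111100 (26300)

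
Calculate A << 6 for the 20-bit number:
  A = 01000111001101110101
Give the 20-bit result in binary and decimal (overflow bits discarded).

Shift left by 6: drop the top 6 bit(s), append 6 zero(s) on the right.
  01000111001101110101  ->  discard [010001], keep [11001101110101], append 000000
= 11001101110101000000

Answer: 11001101110101000000 (843072)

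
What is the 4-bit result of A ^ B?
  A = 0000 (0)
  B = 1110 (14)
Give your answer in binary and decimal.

Apply ^ to each column (1 where bits differ):
  0000
^ 1110
------
  1110

Answer: 1110 (14)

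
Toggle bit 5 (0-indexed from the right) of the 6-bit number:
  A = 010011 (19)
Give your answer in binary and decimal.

Mask = 1 << 5 = 100000
Bit 5 of A is 0; XOR with the mask flips it to 1.
  010011
^ 100000
--------
  110011

Answer: 110011 (51)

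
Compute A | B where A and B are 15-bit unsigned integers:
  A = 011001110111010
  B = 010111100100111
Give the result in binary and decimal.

Apply | to each column (1 where either bit is 1):
  011001110111010
| 010111100100111
-----------------
  011111110111111

Answer: 011111110111111 (16319)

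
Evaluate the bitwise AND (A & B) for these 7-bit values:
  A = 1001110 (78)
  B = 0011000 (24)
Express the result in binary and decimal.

Apply & to each column (1 only where both bits are 1):
  1001110
& 0011000
---------
  0001000

Answer: 0001000 (8)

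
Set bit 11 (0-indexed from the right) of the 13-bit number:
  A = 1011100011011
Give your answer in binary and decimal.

Mask = 1 << 11 = 0100000000000
Bit 11 of A is 0, so OR-ing with the mask flips it to 1.
  1011100011011
| 0100000000000
---------------
  1111100011011

Answer: 1111100011011 (7963)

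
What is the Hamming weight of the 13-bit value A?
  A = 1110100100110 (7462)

1110100100110
1-bits at positions (from bit 0 = LSB): 1, 2, 5, 8, 10, 11, 12
Count = 7

Answer: 7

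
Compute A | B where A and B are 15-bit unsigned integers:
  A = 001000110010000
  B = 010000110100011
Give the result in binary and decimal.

Apply | to each column (1 where either bit is 1):
  001000110010000
| 010000110100011
-----------------
  011000110110011

Answer: 011000110110011 (12723)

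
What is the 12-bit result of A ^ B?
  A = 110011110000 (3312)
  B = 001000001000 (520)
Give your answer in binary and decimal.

Apply ^ to each column (1 where bits differ):
  110011110000
^ 001000001000
--------------
  111011111000

Answer: 111011111000 (3832)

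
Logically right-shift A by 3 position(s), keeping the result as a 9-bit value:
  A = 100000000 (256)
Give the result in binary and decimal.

Logical shift right by 3: drop the bottom 3 bit(s), prepend 3 zero(s) on the left.
  100000000  ->  keep [100000], discard [000], prepend 000
= 000100000

Answer: 000100000 (32)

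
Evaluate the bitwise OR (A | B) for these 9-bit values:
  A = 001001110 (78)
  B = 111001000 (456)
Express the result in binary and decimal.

Apply | to each column (1 where either bit is 1):
  001001110
| 111001000
-----------
  111001110

Answer: 111001110 (462)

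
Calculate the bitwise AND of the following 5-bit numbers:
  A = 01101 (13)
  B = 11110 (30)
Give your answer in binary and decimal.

Apply & to each column (1 only where both bits are 1):
  01101
& 11110
-------
  01100

Answer: 01100 (12)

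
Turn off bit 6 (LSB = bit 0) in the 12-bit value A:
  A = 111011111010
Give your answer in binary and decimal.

Mask = ~(1 << 6) = 111110111111
Bit 6 of A is 1, so AND-ing with the mask clears it to 0.
  111011111010
& 111110111111
--------------
  111010111010

Answer: 111010111010 (3770)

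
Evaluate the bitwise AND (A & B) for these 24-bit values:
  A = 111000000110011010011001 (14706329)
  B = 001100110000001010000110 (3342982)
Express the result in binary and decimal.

Apply & to each column (1 only where both bits are 1):
  111000000110011010011001
& 001100110000001010000110
--------------------------
  001000000000001010000000

Answer: 001000000000001010000000 (2097792)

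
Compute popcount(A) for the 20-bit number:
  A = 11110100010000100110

11110100010000100110
1-bits at positions (from bit 0 = LSB): 1, 2, 5, 10, 14, 16, 17, 18, 19
Count = 9

Answer: 9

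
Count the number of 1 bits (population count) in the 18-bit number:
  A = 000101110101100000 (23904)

000101110101100000
1-bits at positions (from bit 0 = LSB): 5, 6, 8, 10, 11, 12, 14
Count = 7

Answer: 7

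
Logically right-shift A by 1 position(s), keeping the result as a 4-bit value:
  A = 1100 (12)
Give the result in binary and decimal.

Logical shift right by 1: drop the bottom 1 bit(s), prepend 1 zero(s) on the left.
  1100  ->  keep [110], discard [0], prepend 0
= 0110

Answer: 0110 (6)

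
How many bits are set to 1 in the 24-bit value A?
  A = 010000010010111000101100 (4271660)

010000010010111000101100
1-bits at positions (from bit 0 = LSB): 2, 3, 5, 9, 10, 11, 13, 16, 22
Count = 9

Answer: 9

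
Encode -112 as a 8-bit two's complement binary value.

1. Binary of +112:  01110000
2. Invert bits:     10001111
3. Add 1:           10010000

Answer: 10010000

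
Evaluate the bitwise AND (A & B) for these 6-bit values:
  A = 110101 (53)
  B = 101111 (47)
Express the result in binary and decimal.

Apply & to each column (1 only where both bits are 1):
  110101
& 101111
--------
  100101

Answer: 100101 (37)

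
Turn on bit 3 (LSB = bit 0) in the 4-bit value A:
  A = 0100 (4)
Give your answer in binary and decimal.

Mask = 1 << 3 = 1000
Bit 3 of A is 0, so OR-ing with the mask flips it to 1.
  0100
| 1000
------
  1100

Answer: 1100 (12)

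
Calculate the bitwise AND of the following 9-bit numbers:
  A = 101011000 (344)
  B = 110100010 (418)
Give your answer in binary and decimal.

Apply & to each column (1 only where both bits are 1):
  101011000
& 110100010
-----------
  100000000

Answer: 100000000 (256)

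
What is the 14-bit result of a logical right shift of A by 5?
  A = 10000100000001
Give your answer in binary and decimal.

Logical shift right by 5: drop the bottom 5 bit(s), prepend 5 zero(s) on the left.
  10000100000001  ->  keep [100001000], discard [00001], prepend 00000
= 00000100001000

Answer: 00000100001000 (264)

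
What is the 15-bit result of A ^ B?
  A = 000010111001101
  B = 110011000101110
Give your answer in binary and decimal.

Apply ^ to each column (1 where bits differ):
  000010111001101
^ 110011000101110
-----------------
  110001111100011

Answer: 110001111100011 (25571)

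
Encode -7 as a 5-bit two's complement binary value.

1. Binary of +7:  00111
2. Invert bits:     11000
3. Add 1:           11001

Answer: 11001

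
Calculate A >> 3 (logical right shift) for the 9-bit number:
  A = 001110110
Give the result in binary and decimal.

Logical shift right by 3: drop the bottom 3 bit(s), prepend 3 zero(s) on the left.
  001110110  ->  keep [001110], discard [110], prepend 000
= 000001110

Answer: 000001110 (14)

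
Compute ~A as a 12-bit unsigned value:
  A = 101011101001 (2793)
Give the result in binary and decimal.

Flip each bit (0->1, 1->0):
  101011101001
  010100010110

Answer: 010100010110 (1302)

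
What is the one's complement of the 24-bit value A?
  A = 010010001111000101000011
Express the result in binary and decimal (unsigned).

Flip each bit (0->1, 1->0):
  010010001111000101000011
  101101110000111010111100

Answer: 101101110000111010111100 (11996860)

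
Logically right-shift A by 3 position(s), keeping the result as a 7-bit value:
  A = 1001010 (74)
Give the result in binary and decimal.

Logical shift right by 3: drop the bottom 3 bit(s), prepend 3 zero(s) on the left.
  1001010  ->  keep [1001], discard [010], prepend 000
= 0001001

Answer: 0001001 (9)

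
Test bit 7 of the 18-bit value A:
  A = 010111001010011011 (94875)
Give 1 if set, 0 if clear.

Bit 7 is the 8th from the right.
  010111001010011011
            ^
That bit is 1.

Answer: 1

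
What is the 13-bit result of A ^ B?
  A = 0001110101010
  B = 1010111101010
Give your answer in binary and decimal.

Apply ^ to each column (1 where bits differ):
  0001110101010
^ 1010111101010
---------------
  1011001000000

Answer: 1011001000000 (5696)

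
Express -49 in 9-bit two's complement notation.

1. Binary of +49:  000110001
2. Invert bits:     111001110
3. Add 1:           111001111

Answer: 111001111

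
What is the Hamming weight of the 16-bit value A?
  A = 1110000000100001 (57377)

1110000000100001
1-bits at positions (from bit 0 = LSB): 0, 5, 13, 14, 15
Count = 5

Answer: 5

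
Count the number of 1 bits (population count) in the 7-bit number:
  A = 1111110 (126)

1111110
1-bits at positions (from bit 0 = LSB): 1, 2, 3, 4, 5, 6
Count = 6

Answer: 6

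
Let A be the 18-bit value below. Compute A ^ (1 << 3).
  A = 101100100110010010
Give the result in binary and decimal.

Mask = 1 << 3 = 000000000000001000
Bit 3 of A is 0; XOR with the mask flips it to 1.
  101100100110010010
^ 000000000000001000
--------------------
  101100100110011010

Answer: 101100100110011010 (182682)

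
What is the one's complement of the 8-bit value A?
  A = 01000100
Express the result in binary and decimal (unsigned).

Flip each bit (0->1, 1->0):
  01000100
  10111011

Answer: 10111011 (187)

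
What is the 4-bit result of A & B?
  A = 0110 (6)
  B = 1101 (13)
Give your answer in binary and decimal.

Apply & to each column (1 only where both bits are 1):
  0110
& 1101
------
  0100

Answer: 0100 (4)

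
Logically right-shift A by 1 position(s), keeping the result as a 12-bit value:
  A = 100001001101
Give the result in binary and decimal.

Logical shift right by 1: drop the bottom 1 bit(s), prepend 1 zero(s) on the left.
  100001001101  ->  keep [10000100110], discard [1], prepend 0
= 010000100110

Answer: 010000100110 (1062)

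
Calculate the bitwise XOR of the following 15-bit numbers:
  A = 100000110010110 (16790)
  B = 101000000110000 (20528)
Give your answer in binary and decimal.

Apply ^ to each column (1 where bits differ):
  100000110010110
^ 101000000110000
-----------------
  001000110100110

Answer: 001000110100110 (4518)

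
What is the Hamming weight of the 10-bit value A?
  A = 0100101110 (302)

0100101110
1-bits at positions (from bit 0 = LSB): 1, 2, 3, 5, 8
Count = 5

Answer: 5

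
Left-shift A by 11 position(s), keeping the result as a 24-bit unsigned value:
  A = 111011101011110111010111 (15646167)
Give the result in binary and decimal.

Shift left by 11: drop the top 11 bit(s), append 11 zero(s) on the right.
  111011101011110111010111  ->  discard [11101110101], keep [1110111010111], append 00000000000
= 111011101011100000000000

Answer: 111011101011100000000000 (15644672)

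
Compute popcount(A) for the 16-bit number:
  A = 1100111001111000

1100111001111000
1-bits at positions (from bit 0 = LSB): 3, 4, 5, 6, 9, 10, 11, 14, 15
Count = 9

Answer: 9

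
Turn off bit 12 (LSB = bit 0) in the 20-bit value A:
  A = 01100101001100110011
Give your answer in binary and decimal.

Mask = ~(1 << 12) = 11111110111111111111
Bit 12 of A is 1, so AND-ing with the mask clears it to 0.
  01100101001100110011
& 11111110111111111111
----------------------
  01100100001100110011

Answer: 01100100001100110011 (410419)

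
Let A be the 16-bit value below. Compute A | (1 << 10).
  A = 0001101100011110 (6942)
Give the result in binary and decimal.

Mask = 1 << 10 = 0000010000000000
Bit 10 of A is 0, so OR-ing with the mask flips it to 1.
  0001101100011110
| 0000010000000000
------------------
  0001111100011110

Answer: 0001111100011110 (7966)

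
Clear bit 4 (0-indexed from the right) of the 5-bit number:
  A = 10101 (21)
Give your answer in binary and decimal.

Mask = ~(1 << 4) = 01111
Bit 4 of A is 1, so AND-ing with the mask clears it to 0.
  10101
& 01111
-------
  00101

Answer: 00101 (5)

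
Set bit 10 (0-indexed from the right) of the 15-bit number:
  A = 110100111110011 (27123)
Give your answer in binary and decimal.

Mask = 1 << 10 = 000010000000000
Bit 10 of A is 0, so OR-ing with the mask flips it to 1.
  110100111110011
| 000010000000000
-----------------
  110110111110011

Answer: 110110111110011 (28147)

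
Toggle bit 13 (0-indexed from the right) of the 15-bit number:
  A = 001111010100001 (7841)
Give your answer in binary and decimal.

Mask = 1 << 13 = 010000000000000
Bit 13 of A is 0; XOR with the mask flips it to 1.
  001111010100001
^ 010000000000000
-----------------
  011111010100001

Answer: 011111010100001 (16033)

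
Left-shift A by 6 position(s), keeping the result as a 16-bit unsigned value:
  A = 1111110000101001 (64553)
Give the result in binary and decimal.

Shift left by 6: drop the top 6 bit(s), append 6 zero(s) on the right.
  1111110000101001  ->  discard [111111], keep [0000101001], append 000000
= 0000101001000000

Answer: 0000101001000000 (2624)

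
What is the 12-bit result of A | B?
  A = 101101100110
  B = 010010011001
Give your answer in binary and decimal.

Apply | to each column (1 where either bit is 1):
  101101100110
| 010010011001
--------------
  111111111111

Answer: 111111111111 (4095)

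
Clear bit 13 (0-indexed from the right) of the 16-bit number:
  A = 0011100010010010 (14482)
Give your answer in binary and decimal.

Mask = ~(1 << 13) = 1101111111111111
Bit 13 of A is 1, so AND-ing with the mask clears it to 0.
  0011100010010010
& 1101111111111111
------------------
  0001100010010010

Answer: 0001100010010010 (6290)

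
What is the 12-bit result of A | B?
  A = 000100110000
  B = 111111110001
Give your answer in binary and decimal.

Apply | to each column (1 where either bit is 1):
  000100110000
| 111111110001
--------------
  111111110001

Answer: 111111110001 (4081)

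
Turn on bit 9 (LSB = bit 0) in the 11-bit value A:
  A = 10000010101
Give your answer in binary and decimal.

Mask = 1 << 9 = 01000000000
Bit 9 of A is 0, so OR-ing with the mask flips it to 1.
  10000010101
| 01000000000
-------------
  11000010101

Answer: 11000010101 (1557)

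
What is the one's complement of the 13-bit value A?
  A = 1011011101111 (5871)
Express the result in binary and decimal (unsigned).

Flip each bit (0->1, 1->0):
  1011011101111
  0100100010000

Answer: 0100100010000 (2320)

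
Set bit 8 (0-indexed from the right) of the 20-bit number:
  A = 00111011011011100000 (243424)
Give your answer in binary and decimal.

Mask = 1 << 8 = 00000000000100000000
Bit 8 of A is 0, so OR-ing with the mask flips it to 1.
  00111011011011100000
| 00000000000100000000
----------------------
  00111011011111100000

Answer: 00111011011111100000 (243680)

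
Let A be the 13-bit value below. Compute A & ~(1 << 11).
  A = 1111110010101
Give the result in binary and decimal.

Mask = ~(1 << 11) = 1011111111111
Bit 11 of A is 1, so AND-ing with the mask clears it to 0.
  1111110010101
& 1011111111111
---------------
  1011110010101

Answer: 1011110010101 (6037)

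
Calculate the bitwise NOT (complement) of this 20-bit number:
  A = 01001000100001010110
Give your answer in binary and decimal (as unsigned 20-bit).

Flip each bit (0->1, 1->0):
  01001000100001010110
  10110111011110101001

Answer: 10110111011110101001 (751529)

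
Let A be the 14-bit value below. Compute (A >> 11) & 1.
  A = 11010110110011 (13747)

Bit 11 is the 12th from the right.
  11010110110011
    ^
That bit is 0.

Answer: 0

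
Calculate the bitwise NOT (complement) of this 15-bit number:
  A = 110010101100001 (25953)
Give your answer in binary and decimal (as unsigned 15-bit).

Flip each bit (0->1, 1->0):
  110010101100001
  001101010011110

Answer: 001101010011110 (6814)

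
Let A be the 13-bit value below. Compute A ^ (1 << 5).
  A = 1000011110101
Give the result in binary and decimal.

Mask = 1 << 5 = 0000000100000
Bit 5 of A is 1; XOR with the mask flips it to 0.
  1000011110101
^ 0000000100000
---------------
  1000011010101

Answer: 1000011010101 (4309)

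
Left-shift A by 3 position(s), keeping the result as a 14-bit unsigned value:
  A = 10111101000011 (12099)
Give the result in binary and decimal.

Shift left by 3: drop the top 3 bit(s), append 3 zero(s) on the right.
  10111101000011  ->  discard [101], keep [11101000011], append 000
= 11101000011000

Answer: 11101000011000 (14872)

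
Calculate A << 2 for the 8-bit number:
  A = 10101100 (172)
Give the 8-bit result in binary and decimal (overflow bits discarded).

Shift left by 2: drop the top 2 bit(s), append 2 zero(s) on the right.
  10101100  ->  discard [10], keep [101100], append 00
= 10110000

Answer: 10110000 (176)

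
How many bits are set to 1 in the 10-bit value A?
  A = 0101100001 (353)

0101100001
1-bits at positions (from bit 0 = LSB): 0, 5, 6, 8
Count = 4

Answer: 4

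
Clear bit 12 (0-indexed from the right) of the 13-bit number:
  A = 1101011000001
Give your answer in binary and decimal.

Mask = ~(1 << 12) = 0111111111111
Bit 12 of A is 1, so AND-ing with the mask clears it to 0.
  1101011000001
& 0111111111111
---------------
  0101011000001

Answer: 0101011000001 (2753)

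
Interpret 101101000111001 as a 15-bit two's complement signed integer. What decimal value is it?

MSB is 1, so the value is negative. Find the magnitude:
1. Invert bits:  010010111000110
2. Add 1:        010010111000111  = 9671
3. Apply sign:   -9671

Answer: -9671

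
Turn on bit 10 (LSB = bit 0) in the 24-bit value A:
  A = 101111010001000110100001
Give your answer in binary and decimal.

Mask = 1 << 10 = 000000000000010000000000
Bit 10 of A is 0, so OR-ing with the mask flips it to 1.
  101111010001000110100001
| 000000000000010000000000
--------------------------
  101111010001010110100001

Answer: 101111010001010110100001 (12391841)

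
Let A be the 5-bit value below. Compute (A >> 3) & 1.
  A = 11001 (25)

Bit 3 is the 4th from the right.
  11001
   ^
That bit is 1.

Answer: 1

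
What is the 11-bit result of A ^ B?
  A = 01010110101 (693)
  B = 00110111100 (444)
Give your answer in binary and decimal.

Apply ^ to each column (1 where bits differ):
  01010110101
^ 00110111100
-------------
  01100001001

Answer: 01100001001 (777)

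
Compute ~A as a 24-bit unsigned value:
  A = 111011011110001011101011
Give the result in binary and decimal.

Flip each bit (0->1, 1->0):
  111011011110001011101011
  000100100001110100010100

Answer: 000100100001110100010100 (1187092)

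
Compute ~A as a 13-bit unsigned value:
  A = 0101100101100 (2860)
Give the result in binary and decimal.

Flip each bit (0->1, 1->0):
  0101100101100
  1010011010011

Answer: 1010011010011 (5331)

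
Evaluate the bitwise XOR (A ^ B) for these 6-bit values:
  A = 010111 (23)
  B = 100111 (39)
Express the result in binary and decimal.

Apply ^ to each column (1 where bits differ):
  010111
^ 100111
--------
  110000

Answer: 110000 (48)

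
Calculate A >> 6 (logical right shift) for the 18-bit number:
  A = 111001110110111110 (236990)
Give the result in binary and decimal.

Logical shift right by 6: drop the bottom 6 bit(s), prepend 6 zero(s) on the left.
  111001110110111110  ->  keep [111001110110], discard [111110], prepend 000000
= 000000111001110110

Answer: 000000111001110110 (3702)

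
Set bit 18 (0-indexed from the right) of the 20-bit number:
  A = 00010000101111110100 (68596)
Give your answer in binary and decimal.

Mask = 1 << 18 = 01000000000000000000
Bit 18 of A is 0, so OR-ing with the mask flips it to 1.
  00010000101111110100
| 01000000000000000000
----------------------
  01010000101111110100

Answer: 01010000101111110100 (330740)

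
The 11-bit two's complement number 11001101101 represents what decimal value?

MSB is 1, so the value is negative. Find the magnitude:
1. Invert bits:  00110010010
2. Add 1:        00110010011  = 403
3. Apply sign:   -403

Answer: -403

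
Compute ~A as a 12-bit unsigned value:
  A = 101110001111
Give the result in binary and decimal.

Flip each bit (0->1, 1->0):
  101110001111
  010001110000

Answer: 010001110000 (1136)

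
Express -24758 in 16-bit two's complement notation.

1. Binary of +24758:  0110000010110110
2. Invert bits:     1001111101001001
3. Add 1:           1001111101001010

Answer: 1001111101001010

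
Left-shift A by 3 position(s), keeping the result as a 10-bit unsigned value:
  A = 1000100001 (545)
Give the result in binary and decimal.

Shift left by 3: drop the top 3 bit(s), append 3 zero(s) on the right.
  1000100001  ->  discard [100], keep [0100001], append 000
= 0100001000

Answer: 0100001000 (264)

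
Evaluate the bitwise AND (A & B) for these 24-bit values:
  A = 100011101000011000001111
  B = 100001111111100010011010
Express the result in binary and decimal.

Apply & to each column (1 only where both bits are 1):
  100011101000011000001111
& 100001111111100010011010
--------------------------
  100001101000000000001010

Answer: 100001101000000000001010 (8814602)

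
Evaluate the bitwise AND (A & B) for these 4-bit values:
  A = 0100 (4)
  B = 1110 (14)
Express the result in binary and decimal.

Apply & to each column (1 only where both bits are 1):
  0100
& 1110
------
  0100

Answer: 0100 (4)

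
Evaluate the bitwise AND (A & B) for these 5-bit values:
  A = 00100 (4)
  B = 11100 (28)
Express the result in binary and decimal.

Apply & to each column (1 only where both bits are 1):
  00100
& 11100
-------
  00100

Answer: 00100 (4)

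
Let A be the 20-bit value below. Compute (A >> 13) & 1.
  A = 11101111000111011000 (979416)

Bit 13 is the 14th from the right.
  11101111000111011000
        ^
That bit is 1.

Answer: 1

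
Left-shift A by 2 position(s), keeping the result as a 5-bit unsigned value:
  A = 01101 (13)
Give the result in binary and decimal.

Shift left by 2: drop the top 2 bit(s), append 2 zero(s) on the right.
  01101  ->  discard [01], keep [101], append 00
= 10100

Answer: 10100 (20)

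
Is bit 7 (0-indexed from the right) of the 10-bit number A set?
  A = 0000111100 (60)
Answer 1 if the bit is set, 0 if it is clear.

Bit 7 is the 8th from the right.
  0000111100
    ^
That bit is 0.

Answer: 0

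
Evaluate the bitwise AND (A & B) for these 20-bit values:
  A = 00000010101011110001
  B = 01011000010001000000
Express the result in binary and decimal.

Apply & to each column (1 only where both bits are 1):
  00000010101011110001
& 01011000010001000000
----------------------
  00000000000001000000

Answer: 00000000000001000000 (64)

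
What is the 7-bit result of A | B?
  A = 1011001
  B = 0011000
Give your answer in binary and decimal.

Apply | to each column (1 where either bit is 1):
  1011001
| 0011000
---------
  1011001

Answer: 1011001 (89)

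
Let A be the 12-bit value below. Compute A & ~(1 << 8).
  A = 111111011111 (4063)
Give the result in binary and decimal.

Mask = ~(1 << 8) = 111011111111
Bit 8 of A is 1, so AND-ing with the mask clears it to 0.
  111111011111
& 111011111111
--------------
  111011011111

Answer: 111011011111 (3807)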